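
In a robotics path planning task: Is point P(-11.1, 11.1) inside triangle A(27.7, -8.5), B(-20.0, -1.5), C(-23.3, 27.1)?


Cross products: AB x AP = -663.32, BC x BP = -296.12, CA x CP = -381.68
All same sign? yes

Yes, inside


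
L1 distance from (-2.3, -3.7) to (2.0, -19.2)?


|(-2.3)-2| + |(-3.7)-(-19.2)| = 4.3 + 15.5 = 19.8

19.8


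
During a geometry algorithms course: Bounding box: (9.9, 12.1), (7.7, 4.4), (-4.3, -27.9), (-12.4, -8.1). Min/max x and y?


x range: [-12.4, 9.9]
y range: [-27.9, 12.1]
Bounding box: (-12.4,-27.9) to (9.9,12.1)

(-12.4,-27.9) to (9.9,12.1)


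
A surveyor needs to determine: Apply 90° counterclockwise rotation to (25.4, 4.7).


90° CCW: (x,y) -> (-y, x)
(25.4,4.7) -> (-4.7, 25.4)

(-4.7, 25.4)


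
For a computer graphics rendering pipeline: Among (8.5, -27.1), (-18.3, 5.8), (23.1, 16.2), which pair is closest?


d(P0,P1) = 42.4341, d(P0,P2) = 45.6952, d(P1,P2) = 42.6863
Closest: P0 and P1

Closest pair: (8.5, -27.1) and (-18.3, 5.8), distance = 42.4341


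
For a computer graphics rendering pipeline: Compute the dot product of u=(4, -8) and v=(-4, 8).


u . v = u_x*v_x + u_y*v_y = 4*(-4) + (-8)*8
= (-16) + (-64) = -80

-80


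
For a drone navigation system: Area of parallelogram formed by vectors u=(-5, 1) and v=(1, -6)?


|u x v| = |(-5)*(-6) - 1*1|
= |30 - 1| = 29

29


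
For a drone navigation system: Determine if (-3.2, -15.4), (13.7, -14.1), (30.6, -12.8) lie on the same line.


Cross product: (13.7-(-3.2))*((-12.8)-(-15.4)) - ((-14.1)-(-15.4))*(30.6-(-3.2))
= 0

Yes, collinear


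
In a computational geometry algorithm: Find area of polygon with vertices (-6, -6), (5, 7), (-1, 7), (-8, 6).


Shoelace sum: ((-6)*7 - 5*(-6)) + (5*7 - (-1)*7) + ((-1)*6 - (-8)*7) + ((-8)*(-6) - (-6)*6)
= 164
Area = |164|/2 = 82

82


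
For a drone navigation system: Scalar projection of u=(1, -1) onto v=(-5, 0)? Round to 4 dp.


u.v = -5, |v| = sqrt(25) = 5
Scalar projection = u.v / |v| = -5 / sqrt(25) = -1

-1


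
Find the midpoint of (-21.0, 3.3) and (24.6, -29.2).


M = (((-21)+24.6)/2, (3.3+(-29.2))/2)
= (1.8, -12.95)

(1.8, -12.95)


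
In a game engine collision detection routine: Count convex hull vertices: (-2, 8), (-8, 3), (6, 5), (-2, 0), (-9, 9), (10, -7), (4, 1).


Convex hull vertices (CCW): (-9, 9), (-8, 3), (10, -7), (6, 5), (-2, 8)
Count = 5

5


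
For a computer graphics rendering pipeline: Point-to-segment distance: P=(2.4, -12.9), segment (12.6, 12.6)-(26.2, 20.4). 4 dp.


Project P onto AB: t = 0 (clamped to [0,1])
Closest point on segment: (12.6, 12.6)
Distance: 27.4643

27.4643


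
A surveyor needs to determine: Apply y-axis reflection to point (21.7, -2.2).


Reflection over y-axis: (x,y) -> (-x,y)
(21.7, -2.2) -> (-21.7, -2.2)

(-21.7, -2.2)


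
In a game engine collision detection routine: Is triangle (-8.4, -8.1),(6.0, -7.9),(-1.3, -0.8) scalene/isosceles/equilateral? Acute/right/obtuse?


Side lengths squared: AB^2=207.4, BC^2=103.7, CA^2=103.7
Sorted: [103.7, 103.7, 207.4]
By sides: Isosceles, By angles: Right

Isosceles, Right


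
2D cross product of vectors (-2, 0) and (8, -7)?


u x v = u_x*v_y - u_y*v_x = (-2)*(-7) - 0*8
= 14 - 0 = 14

14


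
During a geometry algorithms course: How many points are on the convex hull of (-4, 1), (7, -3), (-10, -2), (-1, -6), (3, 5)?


Convex hull vertices (CCW): (-10, -2), (-1, -6), (7, -3), (3, 5)
Count = 4

4


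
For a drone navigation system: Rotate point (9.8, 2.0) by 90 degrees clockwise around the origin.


90° CW: (x,y) -> (y, -x)
(9.8,2) -> (2, -9.8)

(2, -9.8)


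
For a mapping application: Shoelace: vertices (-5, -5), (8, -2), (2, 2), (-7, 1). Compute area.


Shoelace sum: ((-5)*(-2) - 8*(-5)) + (8*2 - 2*(-2)) + (2*1 - (-7)*2) + ((-7)*(-5) - (-5)*1)
= 126
Area = |126|/2 = 63

63


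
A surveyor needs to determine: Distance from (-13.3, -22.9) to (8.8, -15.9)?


dx=22.1, dy=7
d^2 = 22.1^2 + 7^2 = 537.41
d = sqrt(537.41) = 23.1821

23.1821


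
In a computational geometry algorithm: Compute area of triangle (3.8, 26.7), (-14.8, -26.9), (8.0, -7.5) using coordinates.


Area = |x_A(y_B-y_C) + x_B(y_C-y_A) + x_C(y_A-y_B)|/2
= |(-73.72) + 506.16 + 428.8|/2
= 861.24/2 = 430.62

430.62


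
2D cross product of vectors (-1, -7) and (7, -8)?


u x v = u_x*v_y - u_y*v_x = (-1)*(-8) - (-7)*7
= 8 - (-49) = 57

57


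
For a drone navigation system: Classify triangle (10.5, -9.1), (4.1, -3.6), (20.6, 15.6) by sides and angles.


Side lengths squared: AB^2=71.21, BC^2=640.89, CA^2=712.1
Sorted: [71.21, 640.89, 712.1]
By sides: Scalene, By angles: Right

Scalene, Right


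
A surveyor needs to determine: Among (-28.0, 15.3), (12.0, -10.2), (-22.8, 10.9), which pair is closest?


d(P0,P1) = 47.4368, d(P0,P2) = 6.8118, d(P1,P2) = 40.6971
Closest: P0 and P2

Closest pair: (-28.0, 15.3) and (-22.8, 10.9), distance = 6.8118


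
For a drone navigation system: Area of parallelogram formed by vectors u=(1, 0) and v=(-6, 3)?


|u x v| = |1*3 - 0*(-6)|
= |3 - 0| = 3

3


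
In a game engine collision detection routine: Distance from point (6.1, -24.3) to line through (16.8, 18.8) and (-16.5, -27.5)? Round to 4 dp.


|cross product| = 939.82
|line direction| = sqrt(3252.58) = 57.0314
Distance = 939.82/sqrt(3252.58) = 16.479

16.479


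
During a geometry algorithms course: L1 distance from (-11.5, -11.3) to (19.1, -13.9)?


|(-11.5)-19.1| + |(-11.3)-(-13.9)| = 30.6 + 2.6 = 33.2

33.2


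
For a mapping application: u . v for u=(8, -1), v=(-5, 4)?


u . v = u_x*v_x + u_y*v_y = 8*(-5) + (-1)*4
= (-40) + (-4) = -44

-44


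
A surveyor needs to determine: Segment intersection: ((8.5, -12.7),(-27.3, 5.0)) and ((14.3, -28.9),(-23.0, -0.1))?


Cross products: d1=-437.22, d2=-66.39, d3=477.3, d4=106.47
d1*d2 < 0 and d3*d4 < 0? no

No, they don't intersect


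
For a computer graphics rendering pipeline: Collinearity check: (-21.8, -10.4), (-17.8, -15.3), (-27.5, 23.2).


Cross product: ((-17.8)-(-21.8))*(23.2-(-10.4)) - ((-15.3)-(-10.4))*((-27.5)-(-21.8))
= 106.47

No, not collinear


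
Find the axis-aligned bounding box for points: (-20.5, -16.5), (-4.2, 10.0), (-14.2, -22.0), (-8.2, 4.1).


x range: [-20.5, -4.2]
y range: [-22, 10]
Bounding box: (-20.5,-22) to (-4.2,10)

(-20.5,-22) to (-4.2,10)


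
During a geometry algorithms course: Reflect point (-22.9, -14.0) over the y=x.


Reflection over y=x: (x,y) -> (y,x)
(-22.9, -14) -> (-14, -22.9)

(-14, -22.9)


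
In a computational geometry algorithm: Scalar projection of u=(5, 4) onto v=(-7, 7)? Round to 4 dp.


u.v = -7, |v| = sqrt(98) = 9.8995
Scalar projection = u.v / |v| = -7 / sqrt(98) = -0.7071

-0.7071


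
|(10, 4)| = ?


|u| = sqrt(10^2 + 4^2) = sqrt(116) = 10.7703

10.7703


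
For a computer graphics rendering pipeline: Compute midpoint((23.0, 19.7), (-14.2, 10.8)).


M = ((23+(-14.2))/2, (19.7+10.8)/2)
= (4.4, 15.25)

(4.4, 15.25)


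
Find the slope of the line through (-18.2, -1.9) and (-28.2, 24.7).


slope = (y2-y1)/(x2-x1) = (24.7-(-1.9))/((-28.2)-(-18.2)) = 26.6/(-10) = -2.66

-2.66


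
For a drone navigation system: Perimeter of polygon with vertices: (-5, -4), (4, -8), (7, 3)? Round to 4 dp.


Sides: (-5, -4)->(4, -8): sqrt(97) = 9.848858, (4, -8)->(7, 3): sqrt(130) = 11.401754, (7, 3)->(-5, -4): sqrt(193) = 13.892444
Sum = 35.143056
Perimeter = 35.1431

35.1431


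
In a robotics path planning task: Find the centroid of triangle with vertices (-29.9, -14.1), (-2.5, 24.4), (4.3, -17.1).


Centroid = ((x_A+x_B+x_C)/3, (y_A+y_B+y_C)/3)
= (((-29.9)+(-2.5)+4.3)/3, ((-14.1)+24.4+(-17.1))/3)
= (-9.3667, -2.2667)

(-9.3667, -2.2667)


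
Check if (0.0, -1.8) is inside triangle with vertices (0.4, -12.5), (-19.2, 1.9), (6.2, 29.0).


Cross products: AB x AP = -203.96, BC x BP = -614.3, CA x CP = -78.66
All same sign? yes

Yes, inside


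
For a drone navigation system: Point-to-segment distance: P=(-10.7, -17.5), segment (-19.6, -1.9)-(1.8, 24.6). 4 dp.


Project P onto AB: t = 0 (clamped to [0,1])
Closest point on segment: (-19.6, -1.9)
Distance: 17.9602

17.9602


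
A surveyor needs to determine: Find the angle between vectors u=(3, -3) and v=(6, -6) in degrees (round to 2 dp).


u.v = 36, |u| = sqrt(18) = 4.2426, |v| = sqrt(72) = 8.4853
cos(theta) = u.v/(|u||v|) = 36/sqrt(1296) = 1
theta = acos(1) = 0 degrees

0 degrees


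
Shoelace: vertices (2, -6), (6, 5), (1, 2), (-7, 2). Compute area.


Shoelace sum: (2*5 - 6*(-6)) + (6*2 - 1*5) + (1*2 - (-7)*2) + ((-7)*(-6) - 2*2)
= 107
Area = |107|/2 = 53.5

53.5


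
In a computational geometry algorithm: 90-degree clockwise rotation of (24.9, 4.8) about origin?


90° CW: (x,y) -> (y, -x)
(24.9,4.8) -> (4.8, -24.9)

(4.8, -24.9)


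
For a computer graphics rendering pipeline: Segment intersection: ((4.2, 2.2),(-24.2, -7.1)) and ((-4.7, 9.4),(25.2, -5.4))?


Cross products: d1=-83.56, d2=-781.95, d3=-287.25, d4=411.14
d1*d2 < 0 and d3*d4 < 0? no

No, they don't intersect


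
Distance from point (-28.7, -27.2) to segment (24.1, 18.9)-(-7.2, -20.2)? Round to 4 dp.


Project P onto AB: t = 1 (clamped to [0,1])
Closest point on segment: (-7.2, -20.2)
Distance: 22.6108

22.6108


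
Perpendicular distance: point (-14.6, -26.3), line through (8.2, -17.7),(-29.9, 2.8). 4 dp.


|cross product| = 795.06
|line direction| = sqrt(1871.86) = 43.265
Distance = 795.06/sqrt(1871.86) = 18.3765

18.3765


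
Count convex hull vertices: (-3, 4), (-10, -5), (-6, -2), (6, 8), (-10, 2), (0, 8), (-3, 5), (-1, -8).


Convex hull vertices (CCW): (-10, -5), (-1, -8), (6, 8), (0, 8), (-10, 2)
Count = 5

5


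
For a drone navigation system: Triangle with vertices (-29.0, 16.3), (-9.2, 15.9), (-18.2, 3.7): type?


Side lengths squared: AB^2=392.2, BC^2=229.84, CA^2=275.4
Sorted: [229.84, 275.4, 392.2]
By sides: Scalene, By angles: Acute

Scalene, Acute


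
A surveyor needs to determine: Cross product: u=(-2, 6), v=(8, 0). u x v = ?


u x v = u_x*v_y - u_y*v_x = (-2)*0 - 6*8
= 0 - 48 = -48

-48


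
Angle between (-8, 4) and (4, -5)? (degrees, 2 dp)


u.v = -52, |u| = sqrt(80) = 8.9443, |v| = sqrt(41) = 6.4031
cos(theta) = u.v/(|u||v|) = -52/sqrt(3280) = -0.907959
theta = acos(-0.907959) = 155.22 degrees

155.22 degrees


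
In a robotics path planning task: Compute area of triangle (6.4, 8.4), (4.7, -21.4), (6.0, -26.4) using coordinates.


Area = |x_A(y_B-y_C) + x_B(y_C-y_A) + x_C(y_A-y_B)|/2
= |32 + (-163.56) + 178.8|/2
= 47.24/2 = 23.62

23.62


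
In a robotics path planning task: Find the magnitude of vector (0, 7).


|u| = sqrt(0^2 + 7^2) = sqrt(49) = 7

7


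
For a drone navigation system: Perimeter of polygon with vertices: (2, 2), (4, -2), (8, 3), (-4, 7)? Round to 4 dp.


Sides: (2, 2)->(4, -2): sqrt(20) = 4.472136, (4, -2)->(8, 3): sqrt(41) = 6.403124, (8, 3)->(-4, 7): sqrt(160) = 12.649111, (-4, 7)->(2, 2): sqrt(61) = 7.81025
Sum = 31.334621
Perimeter = 31.3346

31.3346


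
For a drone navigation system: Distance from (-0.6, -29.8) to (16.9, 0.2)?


dx=17.5, dy=30
d^2 = 17.5^2 + 30^2 = 1206.25
d = sqrt(1206.25) = 34.7311

34.7311


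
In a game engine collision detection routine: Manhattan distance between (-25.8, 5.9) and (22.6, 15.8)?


|(-25.8)-22.6| + |5.9-15.8| = 48.4 + 9.9 = 58.3

58.3


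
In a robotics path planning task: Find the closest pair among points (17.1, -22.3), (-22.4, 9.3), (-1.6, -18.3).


d(P0,P1) = 50.5847, d(P0,P2) = 19.123, d(P1,P2) = 34.5601
Closest: P0 and P2

Closest pair: (17.1, -22.3) and (-1.6, -18.3), distance = 19.123


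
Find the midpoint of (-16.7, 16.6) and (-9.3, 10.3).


M = (((-16.7)+(-9.3))/2, (16.6+10.3)/2)
= (-13, 13.45)

(-13, 13.45)


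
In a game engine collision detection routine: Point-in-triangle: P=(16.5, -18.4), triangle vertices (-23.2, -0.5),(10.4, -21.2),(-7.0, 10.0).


Cross products: AB x AP = 220.35, BC x BP = -239.04, CA x CP = 706.83
All same sign? no

No, outside


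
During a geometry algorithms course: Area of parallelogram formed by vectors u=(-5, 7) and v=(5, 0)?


|u x v| = |(-5)*0 - 7*5|
= |0 - 35| = 35

35


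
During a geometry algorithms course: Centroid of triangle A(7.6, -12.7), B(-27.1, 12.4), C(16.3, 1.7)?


Centroid = ((x_A+x_B+x_C)/3, (y_A+y_B+y_C)/3)
= ((7.6+(-27.1)+16.3)/3, ((-12.7)+12.4+1.7)/3)
= (-1.0667, 0.4667)

(-1.0667, 0.4667)


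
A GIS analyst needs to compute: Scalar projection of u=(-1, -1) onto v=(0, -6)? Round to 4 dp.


u.v = 6, |v| = sqrt(36) = 6
Scalar projection = u.v / |v| = 6 / sqrt(36) = 1

1


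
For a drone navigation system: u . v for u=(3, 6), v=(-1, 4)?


u . v = u_x*v_x + u_y*v_y = 3*(-1) + 6*4
= (-3) + 24 = 21

21


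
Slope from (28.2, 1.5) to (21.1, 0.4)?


slope = (y2-y1)/(x2-x1) = (0.4-1.5)/(21.1-28.2) = (-1.1)/(-7.1) = 0.1549

0.1549


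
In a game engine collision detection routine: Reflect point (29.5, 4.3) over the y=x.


Reflection over y=x: (x,y) -> (y,x)
(29.5, 4.3) -> (4.3, 29.5)

(4.3, 29.5)


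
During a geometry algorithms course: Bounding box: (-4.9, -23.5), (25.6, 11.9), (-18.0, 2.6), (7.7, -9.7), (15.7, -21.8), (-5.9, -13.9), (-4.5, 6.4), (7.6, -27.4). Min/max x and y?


x range: [-18, 25.6]
y range: [-27.4, 11.9]
Bounding box: (-18,-27.4) to (25.6,11.9)

(-18,-27.4) to (25.6,11.9)


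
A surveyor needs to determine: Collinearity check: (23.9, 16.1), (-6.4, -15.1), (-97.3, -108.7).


Cross product: ((-6.4)-23.9)*((-108.7)-16.1) - ((-15.1)-16.1)*((-97.3)-23.9)
= 0

Yes, collinear


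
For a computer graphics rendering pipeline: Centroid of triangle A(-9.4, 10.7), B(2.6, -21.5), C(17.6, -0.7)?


Centroid = ((x_A+x_B+x_C)/3, (y_A+y_B+y_C)/3)
= (((-9.4)+2.6+17.6)/3, (10.7+(-21.5)+(-0.7))/3)
= (3.6, -3.8333)

(3.6, -3.8333)


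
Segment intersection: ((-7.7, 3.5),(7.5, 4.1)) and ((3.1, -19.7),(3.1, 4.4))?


Cross products: d1=260.28, d2=-106.04, d3=-359.12, d4=7.2
d1*d2 < 0 and d3*d4 < 0? yes

Yes, they intersect


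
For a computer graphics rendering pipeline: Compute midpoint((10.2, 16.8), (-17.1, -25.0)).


M = ((10.2+(-17.1))/2, (16.8+(-25))/2)
= (-3.45, -4.1)

(-3.45, -4.1)


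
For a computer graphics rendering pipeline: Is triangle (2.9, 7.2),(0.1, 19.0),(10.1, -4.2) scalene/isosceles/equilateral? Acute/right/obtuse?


Side lengths squared: AB^2=147.08, BC^2=638.24, CA^2=181.8
Sorted: [147.08, 181.8, 638.24]
By sides: Scalene, By angles: Obtuse

Scalene, Obtuse


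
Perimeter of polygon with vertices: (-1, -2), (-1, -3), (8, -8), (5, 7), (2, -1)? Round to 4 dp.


Sides: (-1, -2)->(-1, -3): sqrt(1) = 1, (-1, -3)->(8, -8): sqrt(106) = 10.29563, (8, -8)->(5, 7): sqrt(234) = 15.297059, (5, 7)->(2, -1): sqrt(73) = 8.544004, (2, -1)->(-1, -2): sqrt(10) = 3.162278
Sum = 38.298971
Perimeter = 38.299

38.299


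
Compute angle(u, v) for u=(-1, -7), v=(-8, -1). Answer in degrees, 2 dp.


u.v = 15, |u| = sqrt(50) = 7.0711, |v| = sqrt(65) = 8.0623
cos(theta) = u.v/(|u||v|) = 15/sqrt(3250) = 0.263117
theta = acos(0.263117) = 74.74 degrees

74.74 degrees


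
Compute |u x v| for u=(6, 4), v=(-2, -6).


|u x v| = |6*(-6) - 4*(-2)|
= |(-36) - (-8)| = 28

28


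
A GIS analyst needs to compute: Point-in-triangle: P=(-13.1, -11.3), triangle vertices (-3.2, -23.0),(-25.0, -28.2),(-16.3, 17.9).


Cross products: AB x AP = -306.54, BC x BP = -401.56, CA x CP = -251.64
All same sign? yes

Yes, inside


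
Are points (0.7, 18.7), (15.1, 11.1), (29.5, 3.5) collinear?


Cross product: (15.1-0.7)*(3.5-18.7) - (11.1-18.7)*(29.5-0.7)
= 0

Yes, collinear


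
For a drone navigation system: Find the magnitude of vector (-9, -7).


|u| = sqrt((-9)^2 + (-7)^2) = sqrt(130) = 11.4018

11.4018


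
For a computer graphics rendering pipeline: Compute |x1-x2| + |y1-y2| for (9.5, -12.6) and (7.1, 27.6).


|9.5-7.1| + |(-12.6)-27.6| = 2.4 + 40.2 = 42.6

42.6


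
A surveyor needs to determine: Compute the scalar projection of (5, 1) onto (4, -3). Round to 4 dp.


u.v = 17, |v| = sqrt(25) = 5
Scalar projection = u.v / |v| = 17 / sqrt(25) = 3.4

3.4


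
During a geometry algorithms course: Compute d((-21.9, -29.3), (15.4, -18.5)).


dx=37.3, dy=10.8
d^2 = 37.3^2 + 10.8^2 = 1507.93
d = sqrt(1507.93) = 38.8321

38.8321


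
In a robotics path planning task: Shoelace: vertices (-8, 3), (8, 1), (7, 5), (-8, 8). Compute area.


Shoelace sum: ((-8)*1 - 8*3) + (8*5 - 7*1) + (7*8 - (-8)*5) + ((-8)*3 - (-8)*8)
= 137
Area = |137|/2 = 68.5

68.5


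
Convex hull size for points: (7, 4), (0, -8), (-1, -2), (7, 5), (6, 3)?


Convex hull vertices (CCW): (-1, -2), (0, -8), (7, 4), (7, 5)
Count = 4

4


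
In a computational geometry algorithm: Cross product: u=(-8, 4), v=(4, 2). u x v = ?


u x v = u_x*v_y - u_y*v_x = (-8)*2 - 4*4
= (-16) - 16 = -32

-32


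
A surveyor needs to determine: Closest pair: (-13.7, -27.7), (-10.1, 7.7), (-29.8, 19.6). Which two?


d(P0,P1) = 35.5826, d(P0,P2) = 49.965, d(P1,P2) = 23.0152
Closest: P1 and P2

Closest pair: (-10.1, 7.7) and (-29.8, 19.6), distance = 23.0152


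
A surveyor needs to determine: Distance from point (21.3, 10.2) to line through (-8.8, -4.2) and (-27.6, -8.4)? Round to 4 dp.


|cross product| = 144.3
|line direction| = sqrt(371.08) = 19.2634
Distance = 144.3/sqrt(371.08) = 7.4909

7.4909


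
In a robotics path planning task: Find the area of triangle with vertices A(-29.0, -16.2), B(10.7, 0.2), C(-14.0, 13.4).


Area = |x_A(y_B-y_C) + x_B(y_C-y_A) + x_C(y_A-y_B)|/2
= |382.8 + 316.72 + 229.6|/2
= 929.12/2 = 464.56

464.56


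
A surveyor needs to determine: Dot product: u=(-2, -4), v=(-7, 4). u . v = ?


u . v = u_x*v_x + u_y*v_y = (-2)*(-7) + (-4)*4
= 14 + (-16) = -2

-2


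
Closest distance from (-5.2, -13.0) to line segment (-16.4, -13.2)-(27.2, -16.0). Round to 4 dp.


Project P onto AB: t = 0.2555 (clamped to [0,1])
Closest point on segment: (-5.2588, -13.9155)
Distance: 0.9174

0.9174


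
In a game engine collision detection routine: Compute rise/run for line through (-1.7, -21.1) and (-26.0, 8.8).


slope = (y2-y1)/(x2-x1) = (8.8-(-21.1))/((-26)-(-1.7)) = 29.9/(-24.3) = -1.2305

-1.2305


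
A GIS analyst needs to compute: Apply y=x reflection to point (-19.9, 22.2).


Reflection over y=x: (x,y) -> (y,x)
(-19.9, 22.2) -> (22.2, -19.9)

(22.2, -19.9)


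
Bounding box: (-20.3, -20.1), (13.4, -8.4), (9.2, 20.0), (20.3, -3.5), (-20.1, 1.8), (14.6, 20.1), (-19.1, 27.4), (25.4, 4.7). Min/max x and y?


x range: [-20.3, 25.4]
y range: [-20.1, 27.4]
Bounding box: (-20.3,-20.1) to (25.4,27.4)

(-20.3,-20.1) to (25.4,27.4)


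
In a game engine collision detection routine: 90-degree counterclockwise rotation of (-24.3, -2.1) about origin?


90° CCW: (x,y) -> (-y, x)
(-24.3,-2.1) -> (2.1, -24.3)

(2.1, -24.3)


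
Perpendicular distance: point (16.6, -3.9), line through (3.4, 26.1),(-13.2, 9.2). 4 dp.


|cross product| = 721.08
|line direction| = sqrt(561.17) = 23.689
Distance = 721.08/sqrt(561.17) = 30.4394

30.4394


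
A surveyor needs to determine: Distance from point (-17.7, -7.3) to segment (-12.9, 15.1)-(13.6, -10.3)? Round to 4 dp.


Project P onto AB: t = 0.3279 (clamped to [0,1])
Closest point on segment: (-4.2117, 6.7724)
Distance: 19.4927

19.4927


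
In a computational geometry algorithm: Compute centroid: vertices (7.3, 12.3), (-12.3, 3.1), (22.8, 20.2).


Centroid = ((x_A+x_B+x_C)/3, (y_A+y_B+y_C)/3)
= ((7.3+(-12.3)+22.8)/3, (12.3+3.1+20.2)/3)
= (5.9333, 11.8667)

(5.9333, 11.8667)


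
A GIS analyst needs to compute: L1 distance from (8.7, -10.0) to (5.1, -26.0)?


|8.7-5.1| + |(-10)-(-26)| = 3.6 + 16 = 19.6

19.6


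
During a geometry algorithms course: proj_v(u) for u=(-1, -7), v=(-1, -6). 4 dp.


u.v = 43, |v| = sqrt(37) = 6.0828
Scalar projection = u.v / |v| = 43 / sqrt(37) = 7.0692

7.0692


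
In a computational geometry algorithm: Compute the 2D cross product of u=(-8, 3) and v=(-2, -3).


u x v = u_x*v_y - u_y*v_x = (-8)*(-3) - 3*(-2)
= 24 - (-6) = 30

30


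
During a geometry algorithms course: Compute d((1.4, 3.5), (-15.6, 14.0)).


dx=-17, dy=10.5
d^2 = (-17)^2 + 10.5^2 = 399.25
d = sqrt(399.25) = 19.9812

19.9812


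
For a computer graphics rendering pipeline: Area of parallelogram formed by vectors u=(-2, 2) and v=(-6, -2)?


|u x v| = |(-2)*(-2) - 2*(-6)|
= |4 - (-12)| = 16

16


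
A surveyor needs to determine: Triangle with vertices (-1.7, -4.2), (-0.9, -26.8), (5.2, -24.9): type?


Side lengths squared: AB^2=511.4, BC^2=40.82, CA^2=476.1
Sorted: [40.82, 476.1, 511.4]
By sides: Scalene, By angles: Acute

Scalene, Acute


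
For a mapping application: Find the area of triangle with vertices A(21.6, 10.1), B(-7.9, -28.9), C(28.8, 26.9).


Area = |x_A(y_B-y_C) + x_B(y_C-y_A) + x_C(y_A-y_B)|/2
= |(-1205.28) + (-132.72) + 1123.2|/2
= 214.8/2 = 107.4

107.4


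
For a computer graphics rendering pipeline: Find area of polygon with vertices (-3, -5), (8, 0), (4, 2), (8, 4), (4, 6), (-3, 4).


Shoelace sum: ((-3)*0 - 8*(-5)) + (8*2 - 4*0) + (4*4 - 8*2) + (8*6 - 4*4) + (4*4 - (-3)*6) + ((-3)*(-5) - (-3)*4)
= 149
Area = |149|/2 = 74.5

74.5


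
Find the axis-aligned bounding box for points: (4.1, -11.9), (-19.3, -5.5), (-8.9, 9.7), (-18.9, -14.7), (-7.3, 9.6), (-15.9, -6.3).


x range: [-19.3, 4.1]
y range: [-14.7, 9.7]
Bounding box: (-19.3,-14.7) to (4.1,9.7)

(-19.3,-14.7) to (4.1,9.7)


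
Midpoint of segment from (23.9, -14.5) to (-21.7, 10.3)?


M = ((23.9+(-21.7))/2, ((-14.5)+10.3)/2)
= (1.1, -2.1)

(1.1, -2.1)


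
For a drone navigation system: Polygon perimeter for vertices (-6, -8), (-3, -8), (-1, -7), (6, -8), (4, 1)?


Sides: (-6, -8)->(-3, -8): sqrt(9) = 3, (-3, -8)->(-1, -7): sqrt(5) = 2.236068, (-1, -7)->(6, -8): sqrt(50) = 7.071068, (6, -8)->(4, 1): sqrt(85) = 9.219544, (4, 1)->(-6, -8): sqrt(181) = 13.453624
Sum = 34.980304
Perimeter = 34.9803

34.9803


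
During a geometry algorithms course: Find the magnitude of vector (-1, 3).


|u| = sqrt((-1)^2 + 3^2) = sqrt(10) = 3.1623

3.1623


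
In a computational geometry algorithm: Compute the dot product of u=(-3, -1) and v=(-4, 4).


u . v = u_x*v_x + u_y*v_y = (-3)*(-4) + (-1)*4
= 12 + (-4) = 8

8


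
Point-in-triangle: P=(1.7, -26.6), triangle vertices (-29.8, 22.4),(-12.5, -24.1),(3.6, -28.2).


Cross products: AB x AP = 617.05, BC x BP = 17.97, CA x CP = 42.7
All same sign? yes

Yes, inside


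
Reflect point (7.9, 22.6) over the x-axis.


Reflection over x-axis: (x,y) -> (x,-y)
(7.9, 22.6) -> (7.9, -22.6)

(7.9, -22.6)


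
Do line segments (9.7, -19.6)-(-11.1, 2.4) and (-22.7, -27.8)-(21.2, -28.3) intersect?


Cross products: d1=376.18, d2=1331.58, d3=883.36, d4=-72.04
d1*d2 < 0 and d3*d4 < 0? no

No, they don't intersect


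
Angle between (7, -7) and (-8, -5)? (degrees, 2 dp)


u.v = -21, |u| = sqrt(98) = 9.8995, |v| = sqrt(89) = 9.434
cos(theta) = u.v/(|u||v|) = -21/sqrt(8722) = -0.22486
theta = acos(-0.22486) = 102.99 degrees

102.99 degrees


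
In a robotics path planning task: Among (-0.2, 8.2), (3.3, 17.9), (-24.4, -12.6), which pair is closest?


d(P0,P1) = 10.3121, d(P0,P2) = 31.9105, d(P1,P2) = 41.2012
Closest: P0 and P1

Closest pair: (-0.2, 8.2) and (3.3, 17.9), distance = 10.3121


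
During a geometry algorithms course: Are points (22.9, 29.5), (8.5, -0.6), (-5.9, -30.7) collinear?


Cross product: (8.5-22.9)*((-30.7)-29.5) - ((-0.6)-29.5)*((-5.9)-22.9)
= 0

Yes, collinear


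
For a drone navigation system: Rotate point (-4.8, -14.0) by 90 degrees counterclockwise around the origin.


90° CCW: (x,y) -> (-y, x)
(-4.8,-14) -> (14, -4.8)

(14, -4.8)


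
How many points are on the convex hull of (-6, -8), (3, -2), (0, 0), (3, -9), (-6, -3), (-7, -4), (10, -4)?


Convex hull vertices (CCW): (-7, -4), (-6, -8), (3, -9), (10, -4), (0, 0), (-6, -3)
Count = 6

6


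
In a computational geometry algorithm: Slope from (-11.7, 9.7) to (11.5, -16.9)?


slope = (y2-y1)/(x2-x1) = ((-16.9)-9.7)/(11.5-(-11.7)) = (-26.6)/23.2 = -1.1466

-1.1466


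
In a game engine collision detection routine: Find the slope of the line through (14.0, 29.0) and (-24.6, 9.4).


slope = (y2-y1)/(x2-x1) = (9.4-29)/((-24.6)-14) = (-19.6)/(-38.6) = 0.5078

0.5078


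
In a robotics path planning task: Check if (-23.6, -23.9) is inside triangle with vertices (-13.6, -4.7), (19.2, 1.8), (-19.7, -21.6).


Cross products: AB x AP = -564.76, BC x BP = -1.79, CA x CP = 51.88
All same sign? no

No, outside


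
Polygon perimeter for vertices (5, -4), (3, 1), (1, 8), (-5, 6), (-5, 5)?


Sides: (5, -4)->(3, 1): sqrt(29) = 5.385165, (3, 1)->(1, 8): sqrt(53) = 7.28011, (1, 8)->(-5, 6): sqrt(40) = 6.324555, (-5, 6)->(-5, 5): sqrt(1) = 1, (-5, 5)->(5, -4): sqrt(181) = 13.453624
Sum = 33.443454
Perimeter = 33.4435

33.4435


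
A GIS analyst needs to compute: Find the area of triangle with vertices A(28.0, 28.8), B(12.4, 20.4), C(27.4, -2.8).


Area = |x_A(y_B-y_C) + x_B(y_C-y_A) + x_C(y_A-y_B)|/2
= |649.6 + (-391.84) + 230.16|/2
= 487.92/2 = 243.96

243.96


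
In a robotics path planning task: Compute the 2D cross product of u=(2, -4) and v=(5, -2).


u x v = u_x*v_y - u_y*v_x = 2*(-2) - (-4)*5
= (-4) - (-20) = 16

16


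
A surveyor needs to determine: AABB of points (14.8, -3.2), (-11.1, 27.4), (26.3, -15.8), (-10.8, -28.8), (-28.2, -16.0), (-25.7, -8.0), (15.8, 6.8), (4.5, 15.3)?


x range: [-28.2, 26.3]
y range: [-28.8, 27.4]
Bounding box: (-28.2,-28.8) to (26.3,27.4)

(-28.2,-28.8) to (26.3,27.4)


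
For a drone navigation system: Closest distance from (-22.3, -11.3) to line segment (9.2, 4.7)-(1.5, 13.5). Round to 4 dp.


Project P onto AB: t = 0.7442 (clamped to [0,1])
Closest point on segment: (3.4699, 11.2487)
Distance: 34.2422

34.2422


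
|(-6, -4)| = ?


|u| = sqrt((-6)^2 + (-4)^2) = sqrt(52) = 7.2111

7.2111


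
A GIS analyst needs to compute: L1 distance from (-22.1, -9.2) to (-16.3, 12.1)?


|(-22.1)-(-16.3)| + |(-9.2)-12.1| = 5.8 + 21.3 = 27.1

27.1


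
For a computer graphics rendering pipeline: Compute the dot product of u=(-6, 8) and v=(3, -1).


u . v = u_x*v_x + u_y*v_y = (-6)*3 + 8*(-1)
= (-18) + (-8) = -26

-26


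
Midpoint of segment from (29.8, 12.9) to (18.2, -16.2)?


M = ((29.8+18.2)/2, (12.9+(-16.2))/2)
= (24, -1.65)

(24, -1.65)


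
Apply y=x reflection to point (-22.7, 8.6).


Reflection over y=x: (x,y) -> (y,x)
(-22.7, 8.6) -> (8.6, -22.7)

(8.6, -22.7)


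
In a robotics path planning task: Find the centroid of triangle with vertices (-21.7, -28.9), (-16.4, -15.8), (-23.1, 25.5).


Centroid = ((x_A+x_B+x_C)/3, (y_A+y_B+y_C)/3)
= (((-21.7)+(-16.4)+(-23.1))/3, ((-28.9)+(-15.8)+25.5)/3)
= (-20.4, -6.4)

(-20.4, -6.4)


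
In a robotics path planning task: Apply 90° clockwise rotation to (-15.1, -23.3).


90° CW: (x,y) -> (y, -x)
(-15.1,-23.3) -> (-23.3, 15.1)

(-23.3, 15.1)


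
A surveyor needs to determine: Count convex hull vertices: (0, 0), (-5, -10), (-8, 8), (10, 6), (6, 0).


Convex hull vertices (CCW): (-8, 8), (-5, -10), (6, 0), (10, 6)
Count = 4

4


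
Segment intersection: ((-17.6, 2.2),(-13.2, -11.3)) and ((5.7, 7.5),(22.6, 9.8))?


Cross products: d1=-35.98, d2=-274.25, d3=337.87, d4=576.14
d1*d2 < 0 and d3*d4 < 0? no

No, they don't intersect


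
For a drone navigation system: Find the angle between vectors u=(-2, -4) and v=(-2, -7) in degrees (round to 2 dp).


u.v = 32, |u| = sqrt(20) = 4.4721, |v| = sqrt(53) = 7.2801
cos(theta) = u.v/(|u||v|) = 32/sqrt(1060) = 0.982872
theta = acos(0.982872) = 10.62 degrees

10.62 degrees


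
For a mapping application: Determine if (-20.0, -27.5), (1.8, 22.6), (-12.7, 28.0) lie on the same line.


Cross product: (1.8-(-20))*(28-(-27.5)) - (22.6-(-27.5))*((-12.7)-(-20))
= 844.17

No, not collinear


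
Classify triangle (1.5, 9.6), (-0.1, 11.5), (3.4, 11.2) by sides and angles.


Side lengths squared: AB^2=6.17, BC^2=12.34, CA^2=6.17
Sorted: [6.17, 6.17, 12.34]
By sides: Isosceles, By angles: Right

Isosceles, Right


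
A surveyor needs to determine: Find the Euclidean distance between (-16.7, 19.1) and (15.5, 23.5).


dx=32.2, dy=4.4
d^2 = 32.2^2 + 4.4^2 = 1056.2
d = sqrt(1056.2) = 32.4992

32.4992


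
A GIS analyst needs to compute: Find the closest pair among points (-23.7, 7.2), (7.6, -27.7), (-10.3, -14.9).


d(P0,P1) = 46.8796, d(P0,P2) = 25.8451, d(P1,P2) = 22.0057
Closest: P1 and P2

Closest pair: (7.6, -27.7) and (-10.3, -14.9), distance = 22.0057


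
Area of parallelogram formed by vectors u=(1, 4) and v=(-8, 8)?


|u x v| = |1*8 - 4*(-8)|
= |8 - (-32)| = 40

40


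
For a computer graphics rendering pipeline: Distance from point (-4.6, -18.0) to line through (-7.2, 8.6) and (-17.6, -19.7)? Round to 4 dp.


|cross product| = 350.22
|line direction| = sqrt(909.05) = 30.1505
Distance = 350.22/sqrt(909.05) = 11.6157

11.6157


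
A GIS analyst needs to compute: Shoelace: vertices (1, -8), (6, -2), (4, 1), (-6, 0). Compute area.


Shoelace sum: (1*(-2) - 6*(-8)) + (6*1 - 4*(-2)) + (4*0 - (-6)*1) + ((-6)*(-8) - 1*0)
= 114
Area = |114|/2 = 57

57


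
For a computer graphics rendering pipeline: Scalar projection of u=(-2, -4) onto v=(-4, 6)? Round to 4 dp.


u.v = -16, |v| = sqrt(52) = 7.2111
Scalar projection = u.v / |v| = -16 / sqrt(52) = -2.2188

-2.2188


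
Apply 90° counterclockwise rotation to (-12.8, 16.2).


90° CCW: (x,y) -> (-y, x)
(-12.8,16.2) -> (-16.2, -12.8)

(-16.2, -12.8)


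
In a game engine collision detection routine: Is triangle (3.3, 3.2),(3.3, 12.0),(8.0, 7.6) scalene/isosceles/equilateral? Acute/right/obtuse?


Side lengths squared: AB^2=77.44, BC^2=41.45, CA^2=41.45
Sorted: [41.45, 41.45, 77.44]
By sides: Isosceles, By angles: Acute

Isosceles, Acute


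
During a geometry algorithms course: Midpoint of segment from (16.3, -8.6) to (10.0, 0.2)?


M = ((16.3+10)/2, ((-8.6)+0.2)/2)
= (13.15, -4.2)

(13.15, -4.2)


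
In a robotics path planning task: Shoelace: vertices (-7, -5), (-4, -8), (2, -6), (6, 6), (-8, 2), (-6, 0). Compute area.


Shoelace sum: ((-7)*(-8) - (-4)*(-5)) + ((-4)*(-6) - 2*(-8)) + (2*6 - 6*(-6)) + (6*2 - (-8)*6) + ((-8)*0 - (-6)*2) + ((-6)*(-5) - (-7)*0)
= 226
Area = |226|/2 = 113

113


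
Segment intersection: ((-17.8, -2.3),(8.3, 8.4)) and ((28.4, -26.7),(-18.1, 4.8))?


Cross products: d1=320.7, d2=-999, d3=-1131.18, d4=188.52
d1*d2 < 0 and d3*d4 < 0? yes

Yes, they intersect


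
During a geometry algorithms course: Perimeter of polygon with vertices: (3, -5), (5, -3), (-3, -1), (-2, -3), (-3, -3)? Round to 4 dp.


Sides: (3, -5)->(5, -3): sqrt(8) = 2.828427, (5, -3)->(-3, -1): sqrt(68) = 8.246211, (-3, -1)->(-2, -3): sqrt(5) = 2.236068, (-2, -3)->(-3, -3): sqrt(1) = 1, (-3, -3)->(3, -5): sqrt(40) = 6.324555
Sum = 20.635261
Perimeter = 20.6353

20.6353


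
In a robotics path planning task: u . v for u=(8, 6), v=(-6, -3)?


u . v = u_x*v_x + u_y*v_y = 8*(-6) + 6*(-3)
= (-48) + (-18) = -66

-66


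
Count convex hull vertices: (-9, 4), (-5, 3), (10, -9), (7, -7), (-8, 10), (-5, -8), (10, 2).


Convex hull vertices (CCW): (-9, 4), (-5, -8), (10, -9), (10, 2), (-8, 10)
Count = 5

5


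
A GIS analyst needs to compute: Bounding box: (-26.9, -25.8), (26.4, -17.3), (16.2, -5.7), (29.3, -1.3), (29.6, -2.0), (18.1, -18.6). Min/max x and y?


x range: [-26.9, 29.6]
y range: [-25.8, -1.3]
Bounding box: (-26.9,-25.8) to (29.6,-1.3)

(-26.9,-25.8) to (29.6,-1.3)


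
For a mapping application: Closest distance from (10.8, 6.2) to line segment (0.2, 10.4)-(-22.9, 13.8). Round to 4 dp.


Project P onto AB: t = 0 (clamped to [0,1])
Closest point on segment: (0.2, 10.4)
Distance: 11.4018

11.4018


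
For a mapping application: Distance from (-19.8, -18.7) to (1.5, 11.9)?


dx=21.3, dy=30.6
d^2 = 21.3^2 + 30.6^2 = 1390.05
d = sqrt(1390.05) = 37.2834

37.2834


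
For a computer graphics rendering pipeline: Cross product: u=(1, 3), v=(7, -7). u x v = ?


u x v = u_x*v_y - u_y*v_x = 1*(-7) - 3*7
= (-7) - 21 = -28

-28


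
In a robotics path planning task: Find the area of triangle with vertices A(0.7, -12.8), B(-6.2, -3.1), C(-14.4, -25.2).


Area = |x_A(y_B-y_C) + x_B(y_C-y_A) + x_C(y_A-y_B)|/2
= |15.47 + 76.88 + 139.68|/2
= 232.03/2 = 116.015

116.015


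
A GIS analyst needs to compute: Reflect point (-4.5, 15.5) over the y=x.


Reflection over y=x: (x,y) -> (y,x)
(-4.5, 15.5) -> (15.5, -4.5)

(15.5, -4.5)


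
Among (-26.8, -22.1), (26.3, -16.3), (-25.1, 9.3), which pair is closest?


d(P0,P1) = 53.4158, d(P0,P2) = 31.446, d(P1,P2) = 57.4223
Closest: P0 and P2

Closest pair: (-26.8, -22.1) and (-25.1, 9.3), distance = 31.446


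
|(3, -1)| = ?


|u| = sqrt(3^2 + (-1)^2) = sqrt(10) = 3.1623

3.1623


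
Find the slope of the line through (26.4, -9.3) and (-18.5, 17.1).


slope = (y2-y1)/(x2-x1) = (17.1-(-9.3))/((-18.5)-26.4) = 26.4/(-44.9) = -0.588

-0.588


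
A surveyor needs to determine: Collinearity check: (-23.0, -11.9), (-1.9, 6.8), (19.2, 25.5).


Cross product: ((-1.9)-(-23))*(25.5-(-11.9)) - (6.8-(-11.9))*(19.2-(-23))
= 0

Yes, collinear


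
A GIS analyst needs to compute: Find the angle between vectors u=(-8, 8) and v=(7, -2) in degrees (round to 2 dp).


u.v = -72, |u| = sqrt(128) = 11.3137, |v| = sqrt(53) = 7.2801
cos(theta) = u.v/(|u||v|) = -72/sqrt(6784) = -0.874157
theta = acos(-0.874157) = 150.95 degrees

150.95 degrees


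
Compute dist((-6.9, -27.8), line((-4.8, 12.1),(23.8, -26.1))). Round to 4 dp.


|cross product| = 1221.36
|line direction| = sqrt(2277.2) = 47.72
Distance = 1221.36/sqrt(2277.2) = 25.5943

25.5943


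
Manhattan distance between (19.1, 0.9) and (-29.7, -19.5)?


|19.1-(-29.7)| + |0.9-(-19.5)| = 48.8 + 20.4 = 69.2

69.2


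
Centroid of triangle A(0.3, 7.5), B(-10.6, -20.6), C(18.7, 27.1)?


Centroid = ((x_A+x_B+x_C)/3, (y_A+y_B+y_C)/3)
= ((0.3+(-10.6)+18.7)/3, (7.5+(-20.6)+27.1)/3)
= (2.8, 4.6667)

(2.8, 4.6667)


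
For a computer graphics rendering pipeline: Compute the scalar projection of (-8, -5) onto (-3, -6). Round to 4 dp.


u.v = 54, |v| = sqrt(45) = 6.7082
Scalar projection = u.v / |v| = 54 / sqrt(45) = 8.0498

8.0498


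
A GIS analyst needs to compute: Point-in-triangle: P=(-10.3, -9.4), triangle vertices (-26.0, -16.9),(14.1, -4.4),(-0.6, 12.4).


Cross products: AB x AP = 104.5, BC x BP = 483.42, CA x CP = 269.51
All same sign? yes

Yes, inside


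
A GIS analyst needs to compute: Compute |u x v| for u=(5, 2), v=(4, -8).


|u x v| = |5*(-8) - 2*4|
= |(-40) - 8| = 48

48


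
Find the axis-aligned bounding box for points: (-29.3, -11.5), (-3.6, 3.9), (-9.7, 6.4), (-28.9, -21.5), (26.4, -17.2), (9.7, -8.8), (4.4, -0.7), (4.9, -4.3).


x range: [-29.3, 26.4]
y range: [-21.5, 6.4]
Bounding box: (-29.3,-21.5) to (26.4,6.4)

(-29.3,-21.5) to (26.4,6.4)


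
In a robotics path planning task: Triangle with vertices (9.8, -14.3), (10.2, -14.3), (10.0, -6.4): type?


Side lengths squared: AB^2=0.16, BC^2=62.45, CA^2=62.45
Sorted: [0.16, 62.45, 62.45]
By sides: Isosceles, By angles: Acute

Isosceles, Acute


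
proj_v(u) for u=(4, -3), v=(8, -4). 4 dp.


u.v = 44, |v| = sqrt(80) = 8.9443
Scalar projection = u.v / |v| = 44 / sqrt(80) = 4.9193

4.9193


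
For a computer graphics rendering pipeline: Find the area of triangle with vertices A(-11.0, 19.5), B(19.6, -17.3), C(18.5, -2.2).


Area = |x_A(y_B-y_C) + x_B(y_C-y_A) + x_C(y_A-y_B)|/2
= |166.1 + (-425.32) + 680.8|/2
= 421.58/2 = 210.79

210.79


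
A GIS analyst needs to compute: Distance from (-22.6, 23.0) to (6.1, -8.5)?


dx=28.7, dy=-31.5
d^2 = 28.7^2 + (-31.5)^2 = 1815.94
d = sqrt(1815.94) = 42.6138

42.6138


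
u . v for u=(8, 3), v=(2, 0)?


u . v = u_x*v_x + u_y*v_y = 8*2 + 3*0
= 16 + 0 = 16

16


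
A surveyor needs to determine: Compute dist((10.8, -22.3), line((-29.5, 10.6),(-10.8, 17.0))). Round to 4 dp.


|cross product| = 873.15
|line direction| = sqrt(390.65) = 19.7649
Distance = 873.15/sqrt(390.65) = 44.1769

44.1769


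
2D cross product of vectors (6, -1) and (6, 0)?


u x v = u_x*v_y - u_y*v_x = 6*0 - (-1)*6
= 0 - (-6) = 6

6


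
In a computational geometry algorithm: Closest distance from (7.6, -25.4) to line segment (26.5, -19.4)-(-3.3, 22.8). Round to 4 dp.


Project P onto AB: t = 0.1162 (clamped to [0,1])
Closest point on segment: (23.0384, -14.498)
Distance: 18.8997

18.8997


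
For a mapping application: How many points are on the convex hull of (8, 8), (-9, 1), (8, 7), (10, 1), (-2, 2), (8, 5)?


Convex hull vertices (CCW): (-9, 1), (10, 1), (8, 8)
Count = 3

3


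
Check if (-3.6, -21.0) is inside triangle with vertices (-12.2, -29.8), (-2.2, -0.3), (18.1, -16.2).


Cross products: AB x AP = -165.7, BC x BP = -442.47, CA x CP = -149.68
All same sign? yes

Yes, inside


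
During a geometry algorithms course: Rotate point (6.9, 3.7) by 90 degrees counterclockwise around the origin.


90° CCW: (x,y) -> (-y, x)
(6.9,3.7) -> (-3.7, 6.9)

(-3.7, 6.9)


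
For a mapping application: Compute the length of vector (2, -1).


|u| = sqrt(2^2 + (-1)^2) = sqrt(5) = 2.2361

2.2361


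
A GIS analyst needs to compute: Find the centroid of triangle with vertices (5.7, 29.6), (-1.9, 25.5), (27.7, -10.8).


Centroid = ((x_A+x_B+x_C)/3, (y_A+y_B+y_C)/3)
= ((5.7+(-1.9)+27.7)/3, (29.6+25.5+(-10.8))/3)
= (10.5, 14.7667)

(10.5, 14.7667)


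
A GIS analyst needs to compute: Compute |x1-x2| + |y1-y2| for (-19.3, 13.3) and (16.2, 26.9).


|(-19.3)-16.2| + |13.3-26.9| = 35.5 + 13.6 = 49.1

49.1


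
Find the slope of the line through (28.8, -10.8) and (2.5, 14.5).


slope = (y2-y1)/(x2-x1) = (14.5-(-10.8))/(2.5-28.8) = 25.3/(-26.3) = -0.962

-0.962


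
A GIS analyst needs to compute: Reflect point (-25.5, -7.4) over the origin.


Reflection over origin: (x,y) -> (-x,-y)
(-25.5, -7.4) -> (25.5, 7.4)

(25.5, 7.4)


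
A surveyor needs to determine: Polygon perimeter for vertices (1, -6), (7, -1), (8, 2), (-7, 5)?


Sides: (1, -6)->(7, -1): sqrt(61) = 7.81025, (7, -1)->(8, 2): sqrt(10) = 3.162278, (8, 2)->(-7, 5): sqrt(234) = 15.297059, (-7, 5)->(1, -6): sqrt(185) = 13.601471
Sum = 39.871058
Perimeter = 39.8711

39.8711


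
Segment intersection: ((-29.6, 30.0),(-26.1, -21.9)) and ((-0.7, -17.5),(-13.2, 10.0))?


Cross products: d1=201, d2=753.5, d3=1333.66, d4=781.16
d1*d2 < 0 and d3*d4 < 0? no

No, they don't intersect


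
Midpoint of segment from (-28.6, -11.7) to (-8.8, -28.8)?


M = (((-28.6)+(-8.8))/2, ((-11.7)+(-28.8))/2)
= (-18.7, -20.25)

(-18.7, -20.25)


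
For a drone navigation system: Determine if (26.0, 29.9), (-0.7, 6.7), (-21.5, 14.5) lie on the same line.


Cross product: ((-0.7)-26)*(14.5-29.9) - (6.7-29.9)*((-21.5)-26)
= -690.82

No, not collinear


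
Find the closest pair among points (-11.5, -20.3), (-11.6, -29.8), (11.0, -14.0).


d(P0,P1) = 9.5005, d(P0,P2) = 23.3654, d(P1,P2) = 27.5754
Closest: P0 and P1

Closest pair: (-11.5, -20.3) and (-11.6, -29.8), distance = 9.5005


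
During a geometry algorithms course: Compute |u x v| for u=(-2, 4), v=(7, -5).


|u x v| = |(-2)*(-5) - 4*7|
= |10 - 28| = 18

18


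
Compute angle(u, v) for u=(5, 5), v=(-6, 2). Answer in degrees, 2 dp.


u.v = -20, |u| = sqrt(50) = 7.0711, |v| = sqrt(40) = 6.3246
cos(theta) = u.v/(|u||v|) = -20/sqrt(2000) = -0.447214
theta = acos(-0.447214) = 116.57 degrees

116.57 degrees
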